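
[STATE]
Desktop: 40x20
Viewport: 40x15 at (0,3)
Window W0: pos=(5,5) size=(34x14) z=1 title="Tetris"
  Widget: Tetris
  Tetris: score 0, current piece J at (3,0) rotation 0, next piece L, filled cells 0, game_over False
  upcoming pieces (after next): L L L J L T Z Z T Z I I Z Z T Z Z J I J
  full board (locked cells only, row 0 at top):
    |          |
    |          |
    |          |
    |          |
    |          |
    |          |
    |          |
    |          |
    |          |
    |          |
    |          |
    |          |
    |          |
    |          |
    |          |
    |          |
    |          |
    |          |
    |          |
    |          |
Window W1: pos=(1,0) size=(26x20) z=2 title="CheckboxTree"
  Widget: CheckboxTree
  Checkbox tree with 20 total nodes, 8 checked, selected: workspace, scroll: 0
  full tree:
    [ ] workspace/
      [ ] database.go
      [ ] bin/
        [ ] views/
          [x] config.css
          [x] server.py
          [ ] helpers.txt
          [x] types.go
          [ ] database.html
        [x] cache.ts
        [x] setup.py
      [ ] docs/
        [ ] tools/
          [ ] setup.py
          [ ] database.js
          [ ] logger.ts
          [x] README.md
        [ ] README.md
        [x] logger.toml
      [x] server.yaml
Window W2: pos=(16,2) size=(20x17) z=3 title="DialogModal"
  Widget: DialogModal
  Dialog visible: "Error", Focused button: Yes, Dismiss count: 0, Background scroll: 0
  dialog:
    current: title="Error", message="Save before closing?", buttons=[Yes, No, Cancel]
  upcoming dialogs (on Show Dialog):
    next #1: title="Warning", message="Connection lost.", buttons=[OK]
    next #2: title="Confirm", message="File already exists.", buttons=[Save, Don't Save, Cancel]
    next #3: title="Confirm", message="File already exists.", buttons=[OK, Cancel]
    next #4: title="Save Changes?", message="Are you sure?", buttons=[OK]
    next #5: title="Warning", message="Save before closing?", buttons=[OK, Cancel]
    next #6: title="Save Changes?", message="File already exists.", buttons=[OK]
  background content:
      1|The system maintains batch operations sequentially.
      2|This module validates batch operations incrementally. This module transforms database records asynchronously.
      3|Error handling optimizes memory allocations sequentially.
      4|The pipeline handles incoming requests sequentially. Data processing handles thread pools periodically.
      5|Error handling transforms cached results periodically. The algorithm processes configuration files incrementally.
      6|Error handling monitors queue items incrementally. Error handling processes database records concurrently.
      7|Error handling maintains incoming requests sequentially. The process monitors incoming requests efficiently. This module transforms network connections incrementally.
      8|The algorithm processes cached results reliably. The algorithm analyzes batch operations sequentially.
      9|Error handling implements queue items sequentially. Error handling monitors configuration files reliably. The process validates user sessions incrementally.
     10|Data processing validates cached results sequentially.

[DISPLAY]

 ┃>[-] workspace┃ DialogModal      ┃    
 ┃   [ ] databas┠──────────────────┨    
 ┃   [-] bin/   ┃The system maintai┃━━┓ 
 ┃     [-] views┃This module valida┃  ┃ 
 ┃       [x] con┃Error handling opt┃──┨ 
 ┃       [x] ser┃The pipeline handl┃  ┃ 
 ┃       [ ] hel┃Er┌────────────┐ra┃  ┃ 
 ┃       [x] typ┃Er│   Error    │on┃  ┃ 
 ┃       [ ] dat┃Er│Save before │ai┃  ┃ 
 ┃     [x] cache┃Th│[Yes]  No   │oc┃  ┃ 
 ┃     [x] setup┃Er└────────────┘mp┃  ┃ 
 ┃   [-] docs/  ┃Data processing va┃  ┃ 
 ┃     [-] tools┃                  ┃  ┃ 
 ┃       [ ] set┃                  ┃  ┃ 
 ┃       [ ] dat┃                  ┃  ┃ 


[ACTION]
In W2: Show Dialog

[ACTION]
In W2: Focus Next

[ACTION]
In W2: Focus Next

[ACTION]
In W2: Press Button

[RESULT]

 ┃>[-] workspace┃ DialogModal      ┃    
 ┃   [ ] databas┠──────────────────┨    
 ┃   [-] bin/   ┃The system maintai┃━━┓ 
 ┃     [-] views┃This module valida┃  ┃ 
 ┃       [x] con┃Error handling opt┃──┨ 
 ┃       [x] ser┃The pipeline handl┃  ┃ 
 ┃       [ ] hel┃Error handling tra┃  ┃ 
 ┃       [x] typ┃Error handling mon┃  ┃ 
 ┃       [ ] dat┃Error handling mai┃  ┃ 
 ┃     [x] cache┃The algorithm proc┃  ┃ 
 ┃     [x] setup┃Error handling imp┃  ┃ 
 ┃   [-] docs/  ┃Data processing va┃  ┃ 
 ┃     [-] tools┃                  ┃  ┃ 
 ┃       [ ] set┃                  ┃  ┃ 
 ┃       [ ] dat┃                  ┃  ┃ 


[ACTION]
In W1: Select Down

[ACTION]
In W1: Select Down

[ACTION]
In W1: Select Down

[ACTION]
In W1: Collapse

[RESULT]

 ┃ [-] workspace┃ DialogModal      ┃    
 ┃   [ ] databas┠──────────────────┨    
 ┃   [-] bin/   ┃The system maintai┃━━┓ 
 ┃>    [-] views┃This module valida┃  ┃ 
 ┃     [x] cache┃Error handling opt┃──┨ 
 ┃     [x] setup┃The pipeline handl┃  ┃ 
 ┃   [-] docs/  ┃Error handling tra┃  ┃ 
 ┃     [-] tools┃Error handling mon┃  ┃ 
 ┃       [ ] set┃Error handling mai┃  ┃ 
 ┃       [ ] dat┃The algorithm proc┃  ┃ 
 ┃       [ ] log┃Error handling imp┃  ┃ 
 ┃       [x] REA┃Data processing va┃  ┃ 
 ┃     [ ] READM┃                  ┃  ┃ 
 ┃     [x] logge┃                  ┃  ┃ 
 ┃   [x] server.┃                  ┃  ┃ 


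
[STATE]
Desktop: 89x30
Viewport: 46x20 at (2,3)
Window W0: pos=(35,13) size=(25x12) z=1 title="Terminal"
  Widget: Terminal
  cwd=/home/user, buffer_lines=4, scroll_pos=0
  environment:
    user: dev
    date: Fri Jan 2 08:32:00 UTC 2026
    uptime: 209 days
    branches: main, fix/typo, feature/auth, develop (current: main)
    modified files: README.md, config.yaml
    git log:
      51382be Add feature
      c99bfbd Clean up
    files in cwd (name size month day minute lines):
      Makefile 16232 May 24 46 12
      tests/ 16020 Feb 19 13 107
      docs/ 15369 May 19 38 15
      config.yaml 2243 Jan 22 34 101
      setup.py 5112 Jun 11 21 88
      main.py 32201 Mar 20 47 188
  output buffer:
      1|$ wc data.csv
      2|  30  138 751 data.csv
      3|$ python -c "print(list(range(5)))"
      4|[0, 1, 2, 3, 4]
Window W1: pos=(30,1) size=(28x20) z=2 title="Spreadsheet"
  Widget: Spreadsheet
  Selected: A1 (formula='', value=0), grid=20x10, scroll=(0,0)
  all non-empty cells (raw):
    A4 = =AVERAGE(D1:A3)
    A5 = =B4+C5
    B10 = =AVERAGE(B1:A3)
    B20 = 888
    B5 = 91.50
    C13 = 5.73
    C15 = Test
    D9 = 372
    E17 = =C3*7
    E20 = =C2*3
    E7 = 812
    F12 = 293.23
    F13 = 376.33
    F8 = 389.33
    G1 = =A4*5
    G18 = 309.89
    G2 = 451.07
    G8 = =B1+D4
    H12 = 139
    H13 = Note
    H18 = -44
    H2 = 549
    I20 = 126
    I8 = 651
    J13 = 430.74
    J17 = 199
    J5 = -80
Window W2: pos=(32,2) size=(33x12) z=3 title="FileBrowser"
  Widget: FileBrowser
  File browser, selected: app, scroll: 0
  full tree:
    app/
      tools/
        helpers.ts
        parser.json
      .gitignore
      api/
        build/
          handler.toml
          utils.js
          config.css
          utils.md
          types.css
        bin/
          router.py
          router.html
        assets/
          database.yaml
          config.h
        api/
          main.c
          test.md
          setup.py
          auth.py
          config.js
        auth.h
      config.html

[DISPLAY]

                            ┠─┃ FileBrowser   
                            ┃A┠───────────────
                            ┃ ┃> [-] app/     
                            ┃-┃    [+] tools/ 
                            ┃ ┃    .gitignore 
                            ┃ ┃    [+] api/   
                            ┃ ┃    config.html
                            ┃ ┃               
                            ┃ ┃               
                            ┃ ┃               
                            ┃ ┗━━━━━━━━━━━━━━━
                            ┃  8        0     
                            ┃  9        0     
                            ┃ 10        0     
                            ┃ 11        0     
                            ┃ 12        0     
                            ┃ 13        0     
                            ┗━━━━━━━━━━━━━━━━━
                                 ┃            
                                 ┃            


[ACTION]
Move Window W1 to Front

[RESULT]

                            ┠─────────────────
                            ┃A1:              
                            ┃       A       B 
                            ┃-----------------
                            ┃  1      [0]     
                            ┃  2        0     
                            ┃  3        0     
                            ┃  4        0     
                            ┃  5        0   91
                            ┃  6        0     
                            ┃  7        0     
                            ┃  8        0     
                            ┃  9        0     
                            ┃ 10        0     
                            ┃ 11        0     
                            ┃ 12        0     
                            ┃ 13        0     
                            ┗━━━━━━━━━━━━━━━━━
                                 ┃            
                                 ┃            


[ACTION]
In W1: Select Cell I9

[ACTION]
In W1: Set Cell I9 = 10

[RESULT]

                            ┠─────────────────
                            ┃I9: 10           
                            ┃       A       B 
                            ┃-----------------
                            ┃  1        0     
                            ┃  2        0     
                            ┃  3        0     
                            ┃  4        0     
                            ┃  5        0   91
                            ┃  6        0     
                            ┃  7        0     
                            ┃  8        0     
                            ┃  9        0     
                            ┃ 10        0     
                            ┃ 11        0     
                            ┃ 12        0     
                            ┃ 13        0     
                            ┗━━━━━━━━━━━━━━━━━
                                 ┃            
                                 ┃            


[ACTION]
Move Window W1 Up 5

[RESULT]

                            ┃I9: 10           
                            ┃       A       B 
                            ┃-----------------
                            ┃  1        0     
                            ┃  2        0     
                            ┃  3        0     
                            ┃  4        0     
                            ┃  5        0   91
                            ┃  6        0     
                            ┃  7        0     
                            ┃  8        0     
                            ┃  9        0     
                            ┃ 10        0     
                            ┃ 11        0     
                            ┃ 12        0     
                            ┃ 13        0     
                            ┗━━━━━━━━━━━━━━━━━
                                 ┃$ █         
                                 ┃            
                                 ┃            


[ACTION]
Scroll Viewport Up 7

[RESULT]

                            ┏━━━━━━━━━━━━━━━━━
                            ┃ Spreadsheet     
                            ┠─────────────────
                            ┃I9: 10           
                            ┃       A       B 
                            ┃-----------------
                            ┃  1        0     
                            ┃  2        0     
                            ┃  3        0     
                            ┃  4        0     
                            ┃  5        0   91
                            ┃  6        0     
                            ┃  7        0     
                            ┃  8        0     
                            ┃  9        0     
                            ┃ 10        0     
                            ┃ 11        0     
                            ┃ 12        0     
                            ┃ 13        0     
                            ┗━━━━━━━━━━━━━━━━━


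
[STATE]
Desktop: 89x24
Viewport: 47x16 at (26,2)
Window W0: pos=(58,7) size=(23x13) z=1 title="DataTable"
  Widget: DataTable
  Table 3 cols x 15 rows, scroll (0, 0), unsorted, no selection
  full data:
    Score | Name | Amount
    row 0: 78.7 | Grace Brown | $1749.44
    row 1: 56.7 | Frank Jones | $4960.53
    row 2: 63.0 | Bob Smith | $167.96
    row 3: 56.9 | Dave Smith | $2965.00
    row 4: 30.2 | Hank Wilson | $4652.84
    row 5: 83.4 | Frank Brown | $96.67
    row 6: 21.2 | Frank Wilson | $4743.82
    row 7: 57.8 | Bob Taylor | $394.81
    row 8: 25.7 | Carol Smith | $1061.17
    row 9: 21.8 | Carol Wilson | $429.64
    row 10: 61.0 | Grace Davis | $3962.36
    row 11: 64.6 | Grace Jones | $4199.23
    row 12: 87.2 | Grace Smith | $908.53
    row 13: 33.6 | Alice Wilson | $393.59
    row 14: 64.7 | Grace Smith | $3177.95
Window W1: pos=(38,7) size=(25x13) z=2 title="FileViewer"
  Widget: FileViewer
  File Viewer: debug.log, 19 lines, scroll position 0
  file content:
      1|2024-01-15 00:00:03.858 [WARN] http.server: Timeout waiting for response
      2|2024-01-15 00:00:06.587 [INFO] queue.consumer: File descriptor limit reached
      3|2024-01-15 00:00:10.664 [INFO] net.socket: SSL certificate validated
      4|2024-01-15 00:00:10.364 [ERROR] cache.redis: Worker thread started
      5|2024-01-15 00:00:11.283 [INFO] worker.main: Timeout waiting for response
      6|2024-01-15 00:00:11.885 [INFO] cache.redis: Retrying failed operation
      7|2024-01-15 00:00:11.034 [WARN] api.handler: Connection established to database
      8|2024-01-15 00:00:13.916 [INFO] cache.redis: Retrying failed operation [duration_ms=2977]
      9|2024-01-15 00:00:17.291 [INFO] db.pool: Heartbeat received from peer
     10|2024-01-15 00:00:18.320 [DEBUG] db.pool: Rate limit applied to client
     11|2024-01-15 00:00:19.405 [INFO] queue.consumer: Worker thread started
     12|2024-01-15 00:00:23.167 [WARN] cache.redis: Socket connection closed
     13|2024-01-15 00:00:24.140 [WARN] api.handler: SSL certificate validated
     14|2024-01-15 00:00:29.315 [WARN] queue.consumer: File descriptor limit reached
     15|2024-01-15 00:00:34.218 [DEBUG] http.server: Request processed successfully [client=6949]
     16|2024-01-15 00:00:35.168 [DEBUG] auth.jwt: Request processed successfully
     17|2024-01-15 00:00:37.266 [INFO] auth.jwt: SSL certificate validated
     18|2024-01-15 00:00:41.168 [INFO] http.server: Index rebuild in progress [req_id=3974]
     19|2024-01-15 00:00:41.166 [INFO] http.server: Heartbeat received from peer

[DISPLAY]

                                               
                                               
                                               
                                               
                                               
            ┏━━━━━━━━━━━━━━━━━━━━━━━┓━━━━━━━━━━
            ┃ FileViewer            ┃aTable    
            ┠───────────────────────┨──────────
            ┃2024-01-15 00:00:03.85▲┃e│Name    
            ┃2024-01-15 00:00:06.58█┃─┼────────
            ┃2024-01-15 00:00:10.66░┃ │Grace Br
            ┃2024-01-15 00:00:10.36░┃ │Frank Jo
            ┃2024-01-15 00:00:11.28░┃ │Bob Smit
            ┃2024-01-15 00:00:11.88░┃ │Dave Smi
            ┃2024-01-15 00:00:11.03░┃ │Hank Wil
            ┃2024-01-15 00:00:13.91░┃ │Frank Br


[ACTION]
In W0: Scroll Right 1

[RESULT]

                                               
                                               
                                               
                                               
                                               
            ┏━━━━━━━━━━━━━━━━━━━━━━━┓━━━━━━━━━━
            ┃ FileViewer            ┃aTable    
            ┠───────────────────────┨──────────
            ┃2024-01-15 00:00:03.85▲┃│Name     
            ┃2024-01-15 00:00:06.58█┃┼─────────
            ┃2024-01-15 00:00:10.66░┃│Grace Bro
            ┃2024-01-15 00:00:10.36░┃│Frank Jon
            ┃2024-01-15 00:00:11.28░┃│Bob Smith
            ┃2024-01-15 00:00:11.88░┃│Dave Smit
            ┃2024-01-15 00:00:11.03░┃│Hank Wils
            ┃2024-01-15 00:00:13.91░┃│Frank Bro


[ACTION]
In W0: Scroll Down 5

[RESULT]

                                               
                                               
                                               
                                               
                                               
            ┏━━━━━━━━━━━━━━━━━━━━━━━┓━━━━━━━━━━
            ┃ FileViewer            ┃aTable    
            ┠───────────────────────┨──────────
            ┃2024-01-15 00:00:03.85▲┃│Name     
            ┃2024-01-15 00:00:06.58█┃┼─────────
            ┃2024-01-15 00:00:10.66░┃│Frank Bro
            ┃2024-01-15 00:00:10.36░┃│Frank Wil
            ┃2024-01-15 00:00:11.28░┃│Bob Taylo
            ┃2024-01-15 00:00:11.88░┃│Carol Smi
            ┃2024-01-15 00:00:11.03░┃│Carol Wil
            ┃2024-01-15 00:00:13.91░┃│Grace Dav


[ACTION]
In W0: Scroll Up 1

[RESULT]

                                               
                                               
                                               
                                               
                                               
            ┏━━━━━━━━━━━━━━━━━━━━━━━┓━━━━━━━━━━
            ┃ FileViewer            ┃aTable    
            ┠───────────────────────┨──────────
            ┃2024-01-15 00:00:03.85▲┃│Name     
            ┃2024-01-15 00:00:06.58█┃┼─────────
            ┃2024-01-15 00:00:10.66░┃│Hank Wils
            ┃2024-01-15 00:00:10.36░┃│Frank Bro
            ┃2024-01-15 00:00:11.28░┃│Frank Wil
            ┃2024-01-15 00:00:11.88░┃│Bob Taylo
            ┃2024-01-15 00:00:11.03░┃│Carol Smi
            ┃2024-01-15 00:00:13.91░┃│Carol Wil


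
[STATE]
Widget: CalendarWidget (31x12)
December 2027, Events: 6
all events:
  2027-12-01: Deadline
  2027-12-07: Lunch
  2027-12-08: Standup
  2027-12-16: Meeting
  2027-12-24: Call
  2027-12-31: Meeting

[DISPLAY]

         December 2027         
Mo Tu We Th Fr Sa Su           
       1*  2  3  4  5          
 6  7*  8*  9 10 11 12         
13 14 15 16* 17 18 19          
20 21 22 23 24* 25 26          
27 28 29 30 31*                
                               
                               
                               
                               
                               


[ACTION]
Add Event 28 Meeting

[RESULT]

         December 2027         
Mo Tu We Th Fr Sa Su           
       1*  2  3  4  5          
 6  7*  8*  9 10 11 12         
13 14 15 16* 17 18 19          
20 21 22 23 24* 25 26          
27 28* 29 30 31*               
                               
                               
                               
                               
                               


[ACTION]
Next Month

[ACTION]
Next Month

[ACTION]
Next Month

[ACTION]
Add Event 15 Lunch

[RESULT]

           March 2028          
Mo Tu We Th Fr Sa Su           
       1  2  3  4  5           
 6  7  8  9 10 11 12           
13 14 15* 16 17 18 19          
20 21 22 23 24 25 26           
27 28 29 30 31                 
                               
                               
                               
                               
                               


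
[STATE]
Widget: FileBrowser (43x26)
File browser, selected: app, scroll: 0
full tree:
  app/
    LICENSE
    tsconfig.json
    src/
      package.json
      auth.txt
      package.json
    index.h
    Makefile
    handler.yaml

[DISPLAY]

> [-] app/                                 
    LICENSE                                
    tsconfig.json                          
    [+] src/                               
    index.h                                
    Makefile                               
    handler.yaml                           
                                           
                                           
                                           
                                           
                                           
                                           
                                           
                                           
                                           
                                           
                                           
                                           
                                           
                                           
                                           
                                           
                                           
                                           
                                           


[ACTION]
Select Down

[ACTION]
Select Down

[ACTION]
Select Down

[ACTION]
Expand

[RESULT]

  [-] app/                                 
    LICENSE                                
    tsconfig.json                          
  > [-] src/                               
      package.json                         
      auth.txt                             
      package.json                         
    index.h                                
    Makefile                               
    handler.yaml                           
                                           
                                           
                                           
                                           
                                           
                                           
                                           
                                           
                                           
                                           
                                           
                                           
                                           
                                           
                                           
                                           


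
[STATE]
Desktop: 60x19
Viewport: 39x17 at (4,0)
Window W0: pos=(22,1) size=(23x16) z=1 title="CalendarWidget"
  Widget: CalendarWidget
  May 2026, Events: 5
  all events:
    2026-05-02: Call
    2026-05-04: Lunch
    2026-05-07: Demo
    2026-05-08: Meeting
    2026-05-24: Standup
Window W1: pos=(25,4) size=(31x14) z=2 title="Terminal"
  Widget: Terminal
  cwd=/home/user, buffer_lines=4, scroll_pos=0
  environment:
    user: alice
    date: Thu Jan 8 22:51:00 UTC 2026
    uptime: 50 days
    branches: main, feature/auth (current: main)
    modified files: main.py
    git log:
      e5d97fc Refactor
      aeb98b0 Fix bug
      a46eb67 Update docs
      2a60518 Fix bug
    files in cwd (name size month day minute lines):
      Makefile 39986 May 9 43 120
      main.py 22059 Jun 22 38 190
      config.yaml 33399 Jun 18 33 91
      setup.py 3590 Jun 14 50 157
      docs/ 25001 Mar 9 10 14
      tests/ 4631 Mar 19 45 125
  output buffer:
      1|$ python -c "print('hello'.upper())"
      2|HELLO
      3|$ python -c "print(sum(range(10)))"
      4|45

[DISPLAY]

                                       
                  ┏━━━━━━━━━━━━━━━━━━━━
                  ┃ CalendarWidget     
                  ┠────────────────────
                  ┃  ┏━━━━━━━━━━━━━━━━━
                  ┃Mo┃ Terminal        
                  ┃  ┠─────────────────
                  ┃ 4┃$ python -c "prin
                  ┃11┃HELLO            
                  ┃18┃$ python -c "prin
                  ┃25┃45               
                  ┃  ┃$ █              
                  ┃  ┃                 
                  ┃  ┃                 
                  ┃  ┃                 
                  ┃  ┃                 
                  ┗━━┃                 


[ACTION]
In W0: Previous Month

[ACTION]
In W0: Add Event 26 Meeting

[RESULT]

                                       
                  ┏━━━━━━━━━━━━━━━━━━━━
                  ┃ CalendarWidget     
                  ┠────────────────────
                  ┃  ┏━━━━━━━━━━━━━━━━━
                  ┃Mo┃ Terminal        
                  ┃  ┠─────────────────
                  ┃ 6┃$ python -c "prin
                  ┃13┃HELLO            
                  ┃20┃$ python -c "prin
                  ┃27┃45               
                  ┃  ┃$ █              
                  ┃  ┃                 
                  ┃  ┃                 
                  ┃  ┃                 
                  ┃  ┃                 
                  ┗━━┃                 


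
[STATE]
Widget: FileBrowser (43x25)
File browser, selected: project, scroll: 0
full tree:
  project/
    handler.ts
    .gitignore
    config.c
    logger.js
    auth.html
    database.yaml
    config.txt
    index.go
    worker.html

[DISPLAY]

> [-] project/                             
    handler.ts                             
    .gitignore                             
    config.c                               
    logger.js                              
    auth.html                              
    database.yaml                          
    config.txt                             
    index.go                               
    worker.html                            
                                           
                                           
                                           
                                           
                                           
                                           
                                           
                                           
                                           
                                           
                                           
                                           
                                           
                                           
                                           


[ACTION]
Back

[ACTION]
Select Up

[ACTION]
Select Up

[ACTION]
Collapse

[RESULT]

> [+] project/                             
                                           
                                           
                                           
                                           
                                           
                                           
                                           
                                           
                                           
                                           
                                           
                                           
                                           
                                           
                                           
                                           
                                           
                                           
                                           
                                           
                                           
                                           
                                           
                                           


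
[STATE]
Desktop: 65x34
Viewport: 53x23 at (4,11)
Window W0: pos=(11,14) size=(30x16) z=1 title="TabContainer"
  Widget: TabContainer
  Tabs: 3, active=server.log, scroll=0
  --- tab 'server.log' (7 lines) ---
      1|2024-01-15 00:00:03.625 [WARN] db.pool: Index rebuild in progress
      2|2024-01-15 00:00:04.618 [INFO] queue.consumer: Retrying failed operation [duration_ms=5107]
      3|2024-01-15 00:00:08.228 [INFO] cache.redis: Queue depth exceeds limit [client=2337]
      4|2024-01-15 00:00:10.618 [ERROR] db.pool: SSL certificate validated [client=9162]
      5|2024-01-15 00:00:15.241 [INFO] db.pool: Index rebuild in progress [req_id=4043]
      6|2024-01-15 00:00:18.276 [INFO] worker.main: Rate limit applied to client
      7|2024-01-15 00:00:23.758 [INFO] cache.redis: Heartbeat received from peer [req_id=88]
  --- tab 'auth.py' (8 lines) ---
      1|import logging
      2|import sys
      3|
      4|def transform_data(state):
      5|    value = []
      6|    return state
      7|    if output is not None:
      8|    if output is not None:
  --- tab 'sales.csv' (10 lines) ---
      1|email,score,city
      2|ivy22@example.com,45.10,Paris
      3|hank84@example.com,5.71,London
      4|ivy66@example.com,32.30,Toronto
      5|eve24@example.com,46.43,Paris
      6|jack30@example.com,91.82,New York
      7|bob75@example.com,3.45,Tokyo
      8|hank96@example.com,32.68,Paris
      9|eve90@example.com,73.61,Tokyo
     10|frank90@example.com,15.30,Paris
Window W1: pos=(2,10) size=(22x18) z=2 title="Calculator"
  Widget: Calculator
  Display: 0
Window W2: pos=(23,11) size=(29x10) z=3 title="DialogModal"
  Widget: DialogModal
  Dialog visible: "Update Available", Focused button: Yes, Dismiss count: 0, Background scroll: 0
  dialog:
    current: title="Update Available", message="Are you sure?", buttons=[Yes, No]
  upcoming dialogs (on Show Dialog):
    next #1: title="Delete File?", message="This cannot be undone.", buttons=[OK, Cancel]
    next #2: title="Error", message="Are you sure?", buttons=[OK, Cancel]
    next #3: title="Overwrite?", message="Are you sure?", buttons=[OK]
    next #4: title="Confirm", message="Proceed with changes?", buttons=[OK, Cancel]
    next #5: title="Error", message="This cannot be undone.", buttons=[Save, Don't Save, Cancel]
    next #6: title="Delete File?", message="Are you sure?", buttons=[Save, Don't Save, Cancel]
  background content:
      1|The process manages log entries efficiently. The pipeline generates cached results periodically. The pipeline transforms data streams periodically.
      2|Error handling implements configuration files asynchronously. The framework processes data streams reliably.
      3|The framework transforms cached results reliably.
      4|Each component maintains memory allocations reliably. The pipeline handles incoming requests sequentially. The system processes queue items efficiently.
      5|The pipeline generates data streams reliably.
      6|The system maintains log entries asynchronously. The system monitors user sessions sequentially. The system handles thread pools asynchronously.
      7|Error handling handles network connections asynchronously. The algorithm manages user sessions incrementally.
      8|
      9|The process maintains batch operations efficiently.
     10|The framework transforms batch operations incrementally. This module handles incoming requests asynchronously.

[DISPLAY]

Calculator         ┏━━━━━━━━━━━━━━━━━━━━━━━━━━━┓     
───────────────────┃ DialogModal               ┃     
                  0┠───────────────────────────┨     
───┬───┬───┬───┐   ┃The┌──────────────────┐ ent┃     
 7 │ 8 │ 9 │ ÷ │   ┃Err│ Update Available │ts c┃     
───┼───┼───┼───┤   ┃The│  Are you sure?   │s ca┃     
 4 │ 5 │ 6 │ × │   ┃Eac│    [Yes]  No     │s me┃     
───┼───┼───┼───┤   ┃The└──────────────────┘data┃     
 1 │ 2 │ 3 │ - │   ┃The system maintains log en┃     
───┼───┼───┼───┤   ┗━━━━━━━━━━━━━━━━━━━━━━━━━━━┛     
 0 │ . │ = │ + │   ┃0:00:08.228 [INF┃                
───┼───┼───┼───┤   ┃0:00:10.618 [ERR┃                
 C │ MC│ MR│ M+│   ┃0:00:15.241 [INF┃                
───┴───┴───┴───┘   ┃0:00:18.276 [INF┃                
                   ┃0:00:23.758 [INF┃                
                   ┃                ┃                
━━━━━━━━━━━━━━━━━━━┛                ┃                
       ┃                            ┃                
       ┗━━━━━━━━━━━━━━━━━━━━━━━━━━━━┛                
                                                     
                                                     
                                                     
                                                     


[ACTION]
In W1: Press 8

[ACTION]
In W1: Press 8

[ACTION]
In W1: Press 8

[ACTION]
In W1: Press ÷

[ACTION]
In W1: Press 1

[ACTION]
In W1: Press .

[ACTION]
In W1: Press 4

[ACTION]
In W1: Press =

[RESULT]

Calculator         ┏━━━━━━━━━━━━━━━━━━━━━━━━━━━┓     
───────────────────┃ DialogModal               ┃     
        634.2857143┠───────────────────────────┨     
───┬───┬───┬───┐   ┃The┌──────────────────┐ ent┃     
 7 │ 8 │ 9 │ ÷ │   ┃Err│ Update Available │ts c┃     
───┼───┼───┼───┤   ┃The│  Are you sure?   │s ca┃     
 4 │ 5 │ 6 │ × │   ┃Eac│    [Yes]  No     │s me┃     
───┼───┼───┼───┤   ┃The└──────────────────┘data┃     
 1 │ 2 │ 3 │ - │   ┃The system maintains log en┃     
───┼───┼───┼───┤   ┗━━━━━━━━━━━━━━━━━━━━━━━━━━━┛     
 0 │ . │ = │ + │   ┃0:00:08.228 [INF┃                
───┼───┼───┼───┤   ┃0:00:10.618 [ERR┃                
 C │ MC│ MR│ M+│   ┃0:00:15.241 [INF┃                
───┴───┴───┴───┘   ┃0:00:18.276 [INF┃                
                   ┃0:00:23.758 [INF┃                
                   ┃                ┃                
━━━━━━━━━━━━━━━━━━━┛                ┃                
       ┃                            ┃                
       ┗━━━━━━━━━━━━━━━━━━━━━━━━━━━━┛                
                                                     
                                                     
                                                     
                                                     


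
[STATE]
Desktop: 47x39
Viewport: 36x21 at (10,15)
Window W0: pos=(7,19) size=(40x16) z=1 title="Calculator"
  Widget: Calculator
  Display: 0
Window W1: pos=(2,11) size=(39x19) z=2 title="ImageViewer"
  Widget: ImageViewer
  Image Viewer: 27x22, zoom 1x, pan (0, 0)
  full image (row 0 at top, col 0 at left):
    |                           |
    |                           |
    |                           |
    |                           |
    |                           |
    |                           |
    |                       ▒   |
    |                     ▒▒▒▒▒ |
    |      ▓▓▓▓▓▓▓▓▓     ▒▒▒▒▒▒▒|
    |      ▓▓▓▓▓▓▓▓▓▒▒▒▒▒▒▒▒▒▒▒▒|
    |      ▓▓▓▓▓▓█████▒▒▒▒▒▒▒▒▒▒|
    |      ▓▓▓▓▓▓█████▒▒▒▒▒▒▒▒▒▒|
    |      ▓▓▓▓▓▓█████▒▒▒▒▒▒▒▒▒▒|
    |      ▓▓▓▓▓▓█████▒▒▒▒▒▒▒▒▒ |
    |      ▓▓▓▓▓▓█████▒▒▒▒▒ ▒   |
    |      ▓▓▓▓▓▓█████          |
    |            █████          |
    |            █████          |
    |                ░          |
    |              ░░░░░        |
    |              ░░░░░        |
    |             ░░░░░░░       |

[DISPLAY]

                              ┃     
                              ┃     
                              ┃     
                              ┃     
                              ┃━━━━━
                ▒             ┃     
              ▒▒▒▒▒           ┃─────
▓▓▓▓▓▓▓▓     ▒▒▒▒▒▒▒          ┃    0
▓▓▓▓▓▓▓▓▒▒▒▒▒▒▒▒▒▒▒▒          ┃     
▓▓▓▓▓█████▒▒▒▒▒▒▒▒▒▒          ┃     
▓▓▓▓▓█████▒▒▒▒▒▒▒▒▒▒          ┃     
▓▓▓▓▓█████▒▒▒▒▒▒▒▒▒▒          ┃     
▓▓▓▓▓█████▒▒▒▒▒▒▒▒▒           ┃     
▓▓▓▓▓█████▒▒▒▒▒ ▒             ┃     
━━━━━━━━━━━━━━━━━━━━━━━━━━━━━━┛     
0 │ . │ = │ + │                     
──┼───┼───┼───┤                     
C │ MC│ MR│ M+│                     
──┴───┴───┴───┘                     
━━━━━━━━━━━━━━━━━━━━━━━━━━━━━━━━━━━━
                                    


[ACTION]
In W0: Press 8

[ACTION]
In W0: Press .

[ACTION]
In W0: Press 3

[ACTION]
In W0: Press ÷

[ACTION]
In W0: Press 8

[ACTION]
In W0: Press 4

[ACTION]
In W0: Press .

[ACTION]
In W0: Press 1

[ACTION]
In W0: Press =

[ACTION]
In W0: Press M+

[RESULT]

                              ┃     
                              ┃     
                              ┃     
                              ┃     
                              ┃━━━━━
                ▒             ┃     
              ▒▒▒▒▒           ┃─────
▓▓▓▓▓▓▓▓     ▒▒▒▒▒▒▒          ┃03329
▓▓▓▓▓▓▓▓▒▒▒▒▒▒▒▒▒▒▒▒          ┃     
▓▓▓▓▓█████▒▒▒▒▒▒▒▒▒▒          ┃     
▓▓▓▓▓█████▒▒▒▒▒▒▒▒▒▒          ┃     
▓▓▓▓▓█████▒▒▒▒▒▒▒▒▒▒          ┃     
▓▓▓▓▓█████▒▒▒▒▒▒▒▒▒           ┃     
▓▓▓▓▓█████▒▒▒▒▒ ▒             ┃     
━━━━━━━━━━━━━━━━━━━━━━━━━━━━━━┛     
0 │ . │ = │ + │                     
──┼───┼───┼───┤                     
C │ MC│ MR│ M+│                     
──┴───┴───┴───┘                     
━━━━━━━━━━━━━━━━━━━━━━━━━━━━━━━━━━━━
                                    
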